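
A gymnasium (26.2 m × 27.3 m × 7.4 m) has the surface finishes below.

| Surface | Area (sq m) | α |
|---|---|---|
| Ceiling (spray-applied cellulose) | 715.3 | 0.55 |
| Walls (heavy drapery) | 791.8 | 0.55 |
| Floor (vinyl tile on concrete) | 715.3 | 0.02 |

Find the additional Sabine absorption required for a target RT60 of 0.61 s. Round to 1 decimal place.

Summing Sᵢαᵢ: 393.415 + 435.490 + 14.306 → A₁ = 843.211 sabins.
Target A₂ = 0.161·5292.924/0.61 = 1396.985 sabins (V = 5292.924 m³).
Additional absorption ΔA = 1396.985 − 843.211 = 553.8 sabins.

553.8 sabins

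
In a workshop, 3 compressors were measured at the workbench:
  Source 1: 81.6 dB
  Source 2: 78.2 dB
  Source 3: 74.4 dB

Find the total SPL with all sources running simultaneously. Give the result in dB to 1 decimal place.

Converting to relative power and adding: 10^(81.6/10) + 10^(78.2/10) + 10^(74.4/10) = 2.382e+08.
Combined level = 10 log₁₀(2.382e+08) = 83.8 dB.

83.8 dB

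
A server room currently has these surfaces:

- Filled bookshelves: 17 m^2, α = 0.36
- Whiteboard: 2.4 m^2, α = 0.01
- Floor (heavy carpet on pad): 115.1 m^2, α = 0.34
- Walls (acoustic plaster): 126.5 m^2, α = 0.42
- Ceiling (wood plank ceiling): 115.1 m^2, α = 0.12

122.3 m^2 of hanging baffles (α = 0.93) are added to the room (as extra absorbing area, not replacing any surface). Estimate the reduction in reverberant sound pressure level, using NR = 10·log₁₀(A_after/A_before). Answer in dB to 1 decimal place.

3.0 dB

Summing Sᵢαᵢ: 6.120 + 0.024 + 39.134 + 53.130 + 13.812 → A_before = 112.220 sabins.
Treatment contributes 122.3·0.93 = 113.739 sabins.
A_after = 112.220 + 113.739 = 225.959 sabins.
NR = 10·log₁₀(225.959/112.220) = 3.0 dB.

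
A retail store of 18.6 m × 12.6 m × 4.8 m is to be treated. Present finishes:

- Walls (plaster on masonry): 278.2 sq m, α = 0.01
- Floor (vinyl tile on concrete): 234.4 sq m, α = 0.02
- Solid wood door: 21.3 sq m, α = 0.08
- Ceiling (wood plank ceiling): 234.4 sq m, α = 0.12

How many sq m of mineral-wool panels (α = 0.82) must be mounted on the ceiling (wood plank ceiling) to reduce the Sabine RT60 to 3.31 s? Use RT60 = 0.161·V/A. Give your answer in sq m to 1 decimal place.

A₁ = Σ Sᵢαᵢ = 278.2·0.01 + 234.4·0.02 + 21.3·0.08 + 234.4·0.12 = 37.302 sabins.
V = 1124.928 m³. Target absorption A₂ = 0.161 × 1124.928 / 3.31 = 54.717 sabins.
ΔA needed = 54.717 − 37.302 = 17.415 sabins.
Net gain per sq m: Δα = 0.82 − 0.12 = 0.70.
Area = ΔA/Δα = 17.415/0.70 = 24.9 sq m.

24.9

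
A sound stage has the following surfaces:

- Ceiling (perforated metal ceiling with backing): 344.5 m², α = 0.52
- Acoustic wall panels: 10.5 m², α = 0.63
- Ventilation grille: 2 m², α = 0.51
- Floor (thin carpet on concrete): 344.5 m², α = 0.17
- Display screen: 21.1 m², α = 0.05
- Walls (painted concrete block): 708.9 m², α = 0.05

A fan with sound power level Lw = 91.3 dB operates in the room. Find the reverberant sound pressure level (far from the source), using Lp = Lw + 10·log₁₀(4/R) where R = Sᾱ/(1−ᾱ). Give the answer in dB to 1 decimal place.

71.9 dB

Σ(Sᵢαᵢ) = 344.5·0.52 + 10.5·0.63 + 2·0.51 + 344.5·0.17 + 21.1·0.05 + 708.9·0.05 = 281.840; total area S = 1431.5 m².
ᾱ = 281.840/1431.5 = 0.1969; R = Sᾱ/(1−ᾱ) = 281.840/(1−0.1969) = 350.940 m².
Lp = 91.3 + 10·log₁₀(4/350.940) = 91.3 + (-19.43) = 71.9 dB.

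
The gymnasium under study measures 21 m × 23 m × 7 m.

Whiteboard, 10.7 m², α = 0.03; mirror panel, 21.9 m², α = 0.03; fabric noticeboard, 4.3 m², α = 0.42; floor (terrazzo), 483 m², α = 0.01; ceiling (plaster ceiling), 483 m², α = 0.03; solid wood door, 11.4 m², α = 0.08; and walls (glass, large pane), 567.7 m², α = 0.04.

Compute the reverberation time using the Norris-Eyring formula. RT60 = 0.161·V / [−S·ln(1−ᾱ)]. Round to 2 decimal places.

S = Σ Sᵢ = 1582.0 m².
Σ(Sᵢαᵢ) = 10.7·0.03 + 21.9·0.03 + 4.3·0.42 + 483·0.01 + 483·0.03 + 11.4·0.08 + 567.7·0.04 = 45.724.
ᾱ = 45.724 / 1582.0 = 0.0289.
Eyring denominator: −S ln(1−ᾱ) = 46.393.
V = 21 × 23 × 7 = 3381 m³.
RT60 = 0.161 × 3381 / 46.393 = 11.73 s.

11.73 s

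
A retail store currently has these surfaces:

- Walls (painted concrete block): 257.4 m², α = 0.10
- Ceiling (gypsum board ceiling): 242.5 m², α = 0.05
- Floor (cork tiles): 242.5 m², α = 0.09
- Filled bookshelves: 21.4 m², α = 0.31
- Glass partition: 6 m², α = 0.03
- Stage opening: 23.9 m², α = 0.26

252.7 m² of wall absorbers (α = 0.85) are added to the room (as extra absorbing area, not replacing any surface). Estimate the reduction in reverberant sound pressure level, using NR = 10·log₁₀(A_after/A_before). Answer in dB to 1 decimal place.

6.0 dB

Equivalent absorption area: A_before = 257.4*0.10 + 242.5*0.05 + 242.5*0.09 + 21.4*0.31 + 6*0.03 + 23.9*0.26 = 72.718 m².
Treatment contributes 252.7·0.85 = 214.795 sabins.
New total A_after = 287.513 sabins.
Reduction = 10 log₁₀(A_after/A_before) = 10 log₁₀(3.9538) = 6.0 dB.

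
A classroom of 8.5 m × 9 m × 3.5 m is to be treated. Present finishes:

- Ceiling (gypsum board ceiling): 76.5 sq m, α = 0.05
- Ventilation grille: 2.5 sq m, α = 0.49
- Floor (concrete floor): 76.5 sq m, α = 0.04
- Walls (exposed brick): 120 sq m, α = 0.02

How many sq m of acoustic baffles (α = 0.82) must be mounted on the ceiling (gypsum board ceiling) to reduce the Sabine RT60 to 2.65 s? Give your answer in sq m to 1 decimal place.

7.5

Summing Sᵢαᵢ: 3.825 + 1.225 + 3.060 + 2.400 → A₁ = 10.510 sabins.
V = 267.75 m³. Target absorption A₂ = 0.161 × 267.75 / 2.65 = 16.267 sabins.
ΔA needed = 16.267 − 10.510 = 5.757 sabins.
Each sq m of panel replacing the ceiling (gypsum board ceiling) adds (0.82 − 0.05) = 0.77 sabins.
Panel area = 5.757 / 0.77 = 7.5 sq m.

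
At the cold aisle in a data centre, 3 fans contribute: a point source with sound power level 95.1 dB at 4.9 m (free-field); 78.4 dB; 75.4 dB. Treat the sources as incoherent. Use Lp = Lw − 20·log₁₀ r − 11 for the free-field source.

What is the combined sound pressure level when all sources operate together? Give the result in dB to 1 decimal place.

Source at 4.9 m: Lp = 95.1 − 20·log₁₀(4.9) − 11 = 70.3 dB.
Sum in the linear (power) domain: Σ 10^(Lᵢ/10) = 10^(70.3/10) + 10^(78.4/10) + 10^(75.4/10) = 1.146e+08.
L_total = 10·log₁₀(1.146e+08) = 80.6 dB.

80.6 dB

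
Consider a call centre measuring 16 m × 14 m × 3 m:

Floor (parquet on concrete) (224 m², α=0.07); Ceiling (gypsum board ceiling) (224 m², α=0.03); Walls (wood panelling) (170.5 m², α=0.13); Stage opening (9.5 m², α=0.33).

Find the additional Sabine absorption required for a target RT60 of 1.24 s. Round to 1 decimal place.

39.6 sabins

A₁ = Σ Sᵢαᵢ = 224*0.07 + 224*0.03 + 170.5*0.13 + 9.5*0.33 = 47.700 sabins.
V = 672 m³. Required absorption A₂ = 0.161 × 672 / 1.24 = 87.252 sabins.
ΔA = A₂ − A₁ = 87.252 − 47.700 = 39.6 sabins.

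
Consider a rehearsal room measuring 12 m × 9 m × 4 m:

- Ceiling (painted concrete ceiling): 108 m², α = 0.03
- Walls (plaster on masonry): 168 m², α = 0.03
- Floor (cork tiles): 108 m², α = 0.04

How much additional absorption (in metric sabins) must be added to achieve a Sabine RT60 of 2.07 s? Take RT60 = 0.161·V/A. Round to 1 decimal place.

Summing Sᵢαᵢ: 3.240 + 5.040 + 4.320 → A₁ = 12.600 sabins.
V = 432 m³. Required absorption A₂ = 0.161 × 432 / 2.07 = 33.600 sabins.
Shortfall: 33.600 − 12.600 = 21.0 sabins.

21.0 sabins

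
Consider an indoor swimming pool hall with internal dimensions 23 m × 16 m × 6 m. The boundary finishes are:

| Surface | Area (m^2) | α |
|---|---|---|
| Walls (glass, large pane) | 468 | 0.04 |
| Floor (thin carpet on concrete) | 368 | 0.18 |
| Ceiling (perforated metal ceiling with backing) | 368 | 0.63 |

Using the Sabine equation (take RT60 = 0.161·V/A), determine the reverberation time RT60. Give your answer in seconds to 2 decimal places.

Total absorption A = 468*0.04 + 368*0.18 + 368*0.63
  = 18.720 + 66.240 + 231.840 = 316.800 m^2 sabins.
Volume V = 23 × 16 × 6 = 2208 m³.
T = 0.161 V/A = 0.161·2208/316.800 = 1.12 s.

1.12 seconds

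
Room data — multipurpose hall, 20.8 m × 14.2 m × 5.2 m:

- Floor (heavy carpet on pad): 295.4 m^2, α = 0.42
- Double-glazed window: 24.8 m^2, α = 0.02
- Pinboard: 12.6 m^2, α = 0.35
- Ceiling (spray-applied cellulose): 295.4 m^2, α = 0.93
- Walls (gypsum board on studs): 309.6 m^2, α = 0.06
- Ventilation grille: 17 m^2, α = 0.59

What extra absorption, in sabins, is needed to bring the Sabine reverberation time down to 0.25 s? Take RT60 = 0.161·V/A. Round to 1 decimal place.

Equivalent absorption area: A₁ = 295.4*0.42 + 24.8*0.02 + 12.6*0.35 + 295.4*0.93 + 309.6*0.06 + 17*0.59 = 432.302 m^2.
V = 1535.872 m³. Required absorption A₂ = 0.161 × 1535.872 / 0.25 = 989.102 sabins.
ΔA = A₂ − A₁ = 989.102 − 432.302 = 556.8 sabins.

556.8 sabins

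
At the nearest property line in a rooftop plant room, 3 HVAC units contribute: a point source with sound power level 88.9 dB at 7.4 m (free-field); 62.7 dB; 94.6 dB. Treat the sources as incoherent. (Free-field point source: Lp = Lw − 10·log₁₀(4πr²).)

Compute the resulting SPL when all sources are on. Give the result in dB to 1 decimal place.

Source at 7.4 m: Lp = 88.9 − 10·log₁₀(4π·7.4²) = 88.9 − 10·log₁₀(688.134) = 60.5 dB.
Converting to relative power and adding: 10^(60.5/10) + 10^(62.7/10) + 10^(94.6/10) = 2.887e+09.
Back to dB: 10·log₁₀ Σ = 94.6 dB.

94.6 dB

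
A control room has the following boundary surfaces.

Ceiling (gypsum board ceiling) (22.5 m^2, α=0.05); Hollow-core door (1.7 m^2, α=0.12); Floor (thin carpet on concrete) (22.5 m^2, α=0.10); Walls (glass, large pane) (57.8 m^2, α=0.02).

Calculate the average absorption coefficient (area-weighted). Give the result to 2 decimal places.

S = Σ Sᵢ = 22.5 + 1.7 + 22.5 + 57.8 = 104.5 m^2.
A = 22.5*0.05 + 1.7*0.12 + 22.5*0.10 + 57.8*0.02 = 4.735 sabins.
ᾱ = A/S = 0.05.

0.05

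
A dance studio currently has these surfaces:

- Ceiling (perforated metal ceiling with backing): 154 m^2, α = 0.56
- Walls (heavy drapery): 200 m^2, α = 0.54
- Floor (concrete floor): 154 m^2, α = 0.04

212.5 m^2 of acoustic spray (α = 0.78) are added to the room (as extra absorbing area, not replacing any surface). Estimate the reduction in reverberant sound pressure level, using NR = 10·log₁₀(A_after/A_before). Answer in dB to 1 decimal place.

2.6 dB

Total absorption A_before = 154*0.56 + 200*0.54 + 154*0.04
  = 86.240 + 108.000 + 6.160 = 200.400 m^2 sabins.
Treatment contributes 212.5·0.78 = 165.750 sabins.
New total A_after = 366.150 sabins.
NR = 10·log₁₀(366.150/200.400) = 2.6 dB.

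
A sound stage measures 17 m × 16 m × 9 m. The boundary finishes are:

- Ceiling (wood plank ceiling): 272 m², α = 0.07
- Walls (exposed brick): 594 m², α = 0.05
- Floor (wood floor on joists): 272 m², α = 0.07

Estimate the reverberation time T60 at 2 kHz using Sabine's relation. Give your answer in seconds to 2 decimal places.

A = Σ Sᵢαᵢ = 272·0.07 + 594·0.05 + 272·0.07 = 67.780 sabins.
V = 17·16·9 = 2448 m³.
RT60 = 0.161 · V / A = 0.161 × 2448 / 67.780 = 5.81 s.

5.81 seconds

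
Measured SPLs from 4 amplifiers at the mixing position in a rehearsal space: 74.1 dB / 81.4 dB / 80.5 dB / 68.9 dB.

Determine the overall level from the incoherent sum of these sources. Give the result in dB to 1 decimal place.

Sum in the linear (power) domain: Σ 10^(Lᵢ/10) = 10^(74.1/10) + 10^(81.4/10) + 10^(80.5/10) + 10^(68.9/10) = 2.837e+08.
L_total = 10·log₁₀(2.837e+08) = 84.5 dB.

84.5 dB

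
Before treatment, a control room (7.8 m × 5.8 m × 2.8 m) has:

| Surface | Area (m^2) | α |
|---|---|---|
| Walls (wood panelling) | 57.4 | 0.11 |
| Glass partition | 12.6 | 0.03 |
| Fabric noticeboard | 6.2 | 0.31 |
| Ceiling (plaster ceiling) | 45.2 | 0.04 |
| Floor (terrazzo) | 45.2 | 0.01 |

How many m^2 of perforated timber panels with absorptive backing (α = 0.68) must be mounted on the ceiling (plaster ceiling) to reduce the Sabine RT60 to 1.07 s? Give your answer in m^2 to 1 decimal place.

12.8

Total absorption A₁ = 57.4·0.11 + 12.6·0.03 + 6.2·0.31 + 45.2·0.04 + 45.2·0.01
  = 6.314 + 0.378 + 1.922 + 1.808 + 0.452 = 10.874 m^2 sabins.
V = 126.672 m³. Target absorption A₂ = 0.161 × 126.672 / 1.07 = 19.060 sabins.
ΔA needed = 19.060 − 10.874 = 8.186 sabins.
Each m^2 of panel replacing the ceiling (plaster ceiling) adds (0.68 − 0.04) = 0.64 sabins.
Panel area = 8.186 / 0.64 = 12.8 m^2.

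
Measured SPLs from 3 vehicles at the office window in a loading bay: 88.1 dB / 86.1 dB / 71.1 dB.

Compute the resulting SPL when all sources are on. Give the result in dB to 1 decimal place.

90.3 dB

Converting to relative power and adding: 10^(88.1/10) + 10^(86.1/10) + 10^(71.1/10) = 1.066e+09.
Back to dB: 10·log₁₀ Σ = 90.3 dB.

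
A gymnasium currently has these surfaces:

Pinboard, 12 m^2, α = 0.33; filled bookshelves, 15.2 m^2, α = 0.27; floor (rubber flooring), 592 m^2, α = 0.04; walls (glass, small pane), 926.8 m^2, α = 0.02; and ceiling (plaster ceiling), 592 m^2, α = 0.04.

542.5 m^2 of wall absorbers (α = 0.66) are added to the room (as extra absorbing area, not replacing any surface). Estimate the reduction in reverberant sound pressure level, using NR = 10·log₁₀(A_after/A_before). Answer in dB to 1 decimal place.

7.7 dB

A_before = Σ Sᵢαᵢ = 12*0.33 + 15.2*0.27 + 592*0.04 + 926.8*0.02 + 592*0.04 = 73.960 sabins.
Added absorption = 542.5 × 0.66 = 358.050 sabins.
A_after = 73.960 + 358.050 = 432.010 sabins.
NR = 10·log₁₀(432.010/73.960) = 7.7 dB.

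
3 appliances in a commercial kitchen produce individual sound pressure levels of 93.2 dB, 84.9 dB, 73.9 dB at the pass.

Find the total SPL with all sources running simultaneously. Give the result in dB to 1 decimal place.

Sum in the linear (power) domain: Σ 10^(Lᵢ/10) = 10^(93.2/10) + 10^(84.9/10) + 10^(73.9/10) = 2.423e+09.
Back to dB: 10·log₁₀ Σ = 93.8 dB.

93.8 dB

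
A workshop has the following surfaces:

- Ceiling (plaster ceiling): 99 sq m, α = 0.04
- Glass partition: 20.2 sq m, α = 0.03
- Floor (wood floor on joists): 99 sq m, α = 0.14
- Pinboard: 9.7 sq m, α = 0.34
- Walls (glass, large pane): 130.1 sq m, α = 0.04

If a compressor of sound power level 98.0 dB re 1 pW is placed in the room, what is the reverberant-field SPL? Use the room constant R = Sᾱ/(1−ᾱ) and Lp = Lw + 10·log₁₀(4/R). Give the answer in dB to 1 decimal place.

Σ(Sᵢαᵢ) = 99·0.04 + 20.2·0.03 + 99·0.14 + 9.7·0.34 + 130.1·0.04 = 26.928; total area S = 358.0 sq m.
ᾱ = 0.0752, so room constant R = A/(1−ᾱ) = 29.118 sq m.
Lp = 98.0 + 10·log₁₀(4/29.118) = 98.0 + (-8.62) = 89.4 dB.

89.4 dB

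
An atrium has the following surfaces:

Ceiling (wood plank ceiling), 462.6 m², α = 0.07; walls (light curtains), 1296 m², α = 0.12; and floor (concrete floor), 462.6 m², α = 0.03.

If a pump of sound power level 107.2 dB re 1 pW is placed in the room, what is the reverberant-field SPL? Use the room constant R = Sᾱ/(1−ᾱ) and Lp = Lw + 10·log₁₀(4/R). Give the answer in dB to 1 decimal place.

89.8 dB

Σ(Sᵢαᵢ) = 462.6×0.07 + 1296×0.12 + 462.6×0.03 = 201.780; total area S = 2221.2 m².
ᾱ = 0.0908, so room constant R = A/(1−ᾱ) = 221.931 m².
Lp = Lw + 10 log₁₀(4/R) = 107.2 -17.44 = 89.8 dB.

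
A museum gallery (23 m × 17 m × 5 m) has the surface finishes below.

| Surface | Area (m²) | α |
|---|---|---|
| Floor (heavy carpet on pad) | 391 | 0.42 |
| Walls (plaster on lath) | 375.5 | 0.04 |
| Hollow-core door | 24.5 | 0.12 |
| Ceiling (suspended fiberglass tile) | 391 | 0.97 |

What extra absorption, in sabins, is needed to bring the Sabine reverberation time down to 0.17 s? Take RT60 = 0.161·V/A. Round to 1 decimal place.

1290.0 sabins

Total absorption A₁ = 391·0.42 + 375.5·0.04 + 24.5·0.12 + 391·0.97
  = 164.220 + 15.020 + 2.940 + 379.270 = 561.450 m² sabins.
For T = 0.17 s, need A₂ = 0.161·V/T = 0.161·1955/0.17 = 1851.500 sabins.
ΔA = A₂ − A₁ = 1851.500 − 561.450 = 1290.0 sabins.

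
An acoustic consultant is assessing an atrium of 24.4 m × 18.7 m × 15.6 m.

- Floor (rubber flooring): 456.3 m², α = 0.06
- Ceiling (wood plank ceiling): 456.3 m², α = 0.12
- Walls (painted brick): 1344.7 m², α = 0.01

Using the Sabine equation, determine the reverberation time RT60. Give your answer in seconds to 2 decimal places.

11.99 s

Summing Sᵢαᵢ: 27.378 + 54.756 + 13.447 → A = 95.581 sabins.
Room volume: 7117.968 m³.
RT60 = 0.161 · V / A = 0.161 × 7117.968 / 95.581 = 11.99 s.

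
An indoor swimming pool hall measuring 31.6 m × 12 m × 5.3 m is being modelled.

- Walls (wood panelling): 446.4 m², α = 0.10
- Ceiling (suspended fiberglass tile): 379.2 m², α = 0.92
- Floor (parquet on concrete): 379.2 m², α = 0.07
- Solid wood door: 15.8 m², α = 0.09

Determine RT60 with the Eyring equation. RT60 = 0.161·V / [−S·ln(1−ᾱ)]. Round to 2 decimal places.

0.63 seconds

Total surface area S = 446.4 + 379.2 + 379.2 + 15.8 = 1220.6 m².
Σ(Sᵢαᵢ) = 446.4×0.10 + 379.2×0.92 + 379.2×0.07 + 15.8×0.09 = 421.470.
ᾱ = 421.470 / 1220.6 = 0.3453.
Eyring denominator: −S ln(1−ᾱ) = 517.020.
V = 31.6 × 12 × 5.3 = 2009.76 m³.
RT60 = 0.161 × 2009.76 / 517.020 = 0.63 s.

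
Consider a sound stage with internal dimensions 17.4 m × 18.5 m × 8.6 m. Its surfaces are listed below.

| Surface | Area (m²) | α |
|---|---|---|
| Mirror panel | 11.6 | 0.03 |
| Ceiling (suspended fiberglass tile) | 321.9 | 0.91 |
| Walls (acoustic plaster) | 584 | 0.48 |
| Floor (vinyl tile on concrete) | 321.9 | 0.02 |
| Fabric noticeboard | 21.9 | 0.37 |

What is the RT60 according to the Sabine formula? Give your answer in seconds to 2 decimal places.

Total absorption A = 11.6*0.03 + 321.9*0.91 + 584*0.48 + 321.9*0.02 + 21.9*0.37
  = 0.348 + 292.929 + 280.320 + 6.438 + 8.103 = 588.138 m² sabins.
V = 17.4·18.5·8.6 = 2768.34 m³.
T = 0.161 V/A = 0.161·2768.34/588.138 = 0.76 s.

0.76 s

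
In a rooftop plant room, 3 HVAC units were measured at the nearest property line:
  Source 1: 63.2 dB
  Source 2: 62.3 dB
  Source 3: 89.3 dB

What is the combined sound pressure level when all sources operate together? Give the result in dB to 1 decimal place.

Σ 10^(Lᵢ/10) = 8.549e+08.
Combined level = 10 log₁₀(8.549e+08) = 89.3 dB.

89.3 dB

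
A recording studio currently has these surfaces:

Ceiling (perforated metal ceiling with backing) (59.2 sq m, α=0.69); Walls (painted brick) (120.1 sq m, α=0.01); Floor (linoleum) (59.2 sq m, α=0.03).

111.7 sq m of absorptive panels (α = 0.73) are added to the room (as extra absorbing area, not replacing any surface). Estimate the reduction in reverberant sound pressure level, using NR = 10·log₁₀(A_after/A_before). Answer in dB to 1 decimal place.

Total absorption A_before = 59.2×0.69 + 120.1×0.01 + 59.2×0.03
  = 40.848 + 1.201 + 1.776 = 43.825 sq m sabins.
Added absorption = 111.7 × 0.73 = 81.541 sabins.
New total A_after = 125.366 sabins.
NR = 10·log₁₀(125.366/43.825) = 4.6 dB.

4.6 dB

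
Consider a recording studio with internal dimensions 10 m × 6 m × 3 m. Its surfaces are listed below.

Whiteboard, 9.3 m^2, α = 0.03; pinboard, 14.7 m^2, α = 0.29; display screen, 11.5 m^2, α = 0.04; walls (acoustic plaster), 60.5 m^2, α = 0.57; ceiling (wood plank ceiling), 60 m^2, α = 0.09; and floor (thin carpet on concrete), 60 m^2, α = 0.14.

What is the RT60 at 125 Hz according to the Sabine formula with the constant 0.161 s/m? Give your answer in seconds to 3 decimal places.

Equivalent absorption area: A = 9.3*0.03 + 14.7*0.29 + 11.5*0.04 + 60.5*0.57 + 60*0.09 + 60*0.14 = 53.287 m^2.
Room volume: 180 m³.
Sabine: RT60 = 0.161 × 180 / 53.287 = 0.544 s.

0.544 s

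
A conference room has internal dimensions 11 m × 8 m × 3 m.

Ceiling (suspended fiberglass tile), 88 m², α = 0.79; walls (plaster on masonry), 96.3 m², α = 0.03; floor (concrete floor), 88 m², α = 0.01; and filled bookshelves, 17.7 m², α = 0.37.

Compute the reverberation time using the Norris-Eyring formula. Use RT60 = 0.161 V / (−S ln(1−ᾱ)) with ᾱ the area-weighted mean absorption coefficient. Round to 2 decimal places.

Total surface area S = 88 + 96.3 + 88 + 17.7 = 290.0 m².
Absorption A = 88·0.79 + 96.3·0.03 + 88·0.01 + 17.7·0.37 = 79.838 sabins.
Mean coefficient ᾱ = A/S = 0.2753.
Eyring denominator: −S ln(1−ᾱ) = 93.379.
V = 11 × 8 × 3 = 264 m³.
RT60 = 0.161 × 264 / 93.379 = 0.46 s.

0.46 sec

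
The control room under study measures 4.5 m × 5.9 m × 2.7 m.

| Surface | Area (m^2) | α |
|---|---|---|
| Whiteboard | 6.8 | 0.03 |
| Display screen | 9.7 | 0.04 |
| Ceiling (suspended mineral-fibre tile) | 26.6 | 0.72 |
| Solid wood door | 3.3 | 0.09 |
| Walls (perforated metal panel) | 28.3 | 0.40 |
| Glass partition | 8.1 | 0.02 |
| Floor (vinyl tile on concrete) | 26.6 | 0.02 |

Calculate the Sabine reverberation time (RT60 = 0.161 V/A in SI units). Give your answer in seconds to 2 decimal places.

0.36 sec

A = Σ Sᵢαᵢ = 6.8·0.03 + 9.7·0.04 + 26.6·0.72 + 3.3·0.09 + 28.3·0.40 + 8.1·0.02 + 26.6·0.02 = 32.055 sabins.
Volume V = 4.5 × 5.9 × 2.7 = 71.685 m³.
Sabine: RT60 = 0.161 × 71.685 / 32.055 = 0.36 s.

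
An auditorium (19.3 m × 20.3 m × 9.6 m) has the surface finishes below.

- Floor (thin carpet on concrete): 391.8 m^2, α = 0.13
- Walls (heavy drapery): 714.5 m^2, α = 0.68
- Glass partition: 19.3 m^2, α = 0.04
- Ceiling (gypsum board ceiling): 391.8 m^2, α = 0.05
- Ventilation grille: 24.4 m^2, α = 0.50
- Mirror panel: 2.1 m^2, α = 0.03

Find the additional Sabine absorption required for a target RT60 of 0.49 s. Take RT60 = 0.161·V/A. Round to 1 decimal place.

Equivalent absorption area: A₁ = 391.8*0.13 + 714.5*0.68 + 19.3*0.04 + 391.8*0.05 + 24.4*0.50 + 2.1*0.03 = 569.419 m^2.
For T = 0.49 s, need A₂ = 0.161·V/T = 0.161·3761.184/0.49 = 1235.818 sabins.
Additional absorption ΔA = 1235.818 − 569.419 = 666.4 sabins.

666.4 sabins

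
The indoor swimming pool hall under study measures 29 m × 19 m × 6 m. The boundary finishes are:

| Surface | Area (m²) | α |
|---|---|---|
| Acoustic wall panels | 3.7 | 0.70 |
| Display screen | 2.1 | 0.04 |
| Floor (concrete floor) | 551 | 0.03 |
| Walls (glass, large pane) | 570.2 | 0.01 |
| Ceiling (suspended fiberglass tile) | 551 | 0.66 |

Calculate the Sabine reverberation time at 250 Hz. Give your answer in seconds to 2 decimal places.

Summing Sᵢαᵢ: 2.590 + 0.084 + 16.530 + 5.702 + 363.660 → A = 388.566 sabins.
Volume V = 29 × 19 × 6 = 3306 m³.
T = 0.161 V/A = 0.161·3306/388.566 = 1.37 s.

1.37 seconds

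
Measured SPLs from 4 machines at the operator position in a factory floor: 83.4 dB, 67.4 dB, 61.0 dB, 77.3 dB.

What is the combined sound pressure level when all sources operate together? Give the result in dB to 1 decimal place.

Σ 10^(Lᵢ/10) = 2.792e+08.
Back to dB: 10·log₁₀ Σ = 84.5 dB.

84.5 dB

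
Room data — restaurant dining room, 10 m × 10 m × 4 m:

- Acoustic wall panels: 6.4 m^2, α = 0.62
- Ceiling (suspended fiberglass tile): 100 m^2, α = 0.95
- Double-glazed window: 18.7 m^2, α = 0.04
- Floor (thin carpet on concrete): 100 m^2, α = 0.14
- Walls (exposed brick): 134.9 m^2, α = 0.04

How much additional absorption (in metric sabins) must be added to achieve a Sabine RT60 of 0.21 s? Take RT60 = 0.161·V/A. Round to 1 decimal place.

Summing Sᵢαᵢ: 3.968 + 95.000 + 0.748 + 14.000 + 5.396 → A₁ = 119.112 sabins.
Target A₂ = 0.161·400/0.21 = 306.667 sabins (V = 400 m³).
ΔA = A₂ − A₁ = 306.667 − 119.112 = 187.6 sabins.

187.6 sabins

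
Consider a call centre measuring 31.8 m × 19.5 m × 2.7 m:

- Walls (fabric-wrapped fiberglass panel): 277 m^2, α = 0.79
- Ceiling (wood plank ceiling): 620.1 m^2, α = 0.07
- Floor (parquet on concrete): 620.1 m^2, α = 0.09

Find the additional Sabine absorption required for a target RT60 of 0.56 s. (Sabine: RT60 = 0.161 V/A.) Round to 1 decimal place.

163.3 sabins

Summing Sᵢαᵢ: 218.830 + 43.407 + 55.809 → A₁ = 318.046 sabins.
For T = 0.56 s, need A₂ = 0.161·V/T = 0.161·1674.27/0.56 = 481.353 sabins.
Shortfall: 481.353 − 318.046 = 163.3 sabins.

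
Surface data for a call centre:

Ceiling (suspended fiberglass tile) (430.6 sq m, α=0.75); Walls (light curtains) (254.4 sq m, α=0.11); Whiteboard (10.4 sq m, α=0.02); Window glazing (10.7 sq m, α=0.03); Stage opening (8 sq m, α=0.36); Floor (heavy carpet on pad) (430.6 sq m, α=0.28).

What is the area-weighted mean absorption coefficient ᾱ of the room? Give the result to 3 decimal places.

0.415

Total surface area S = 1144.7 sq m.
A = 430.6·0.75 + 254.4·0.11 + 10.4·0.02 + 10.7·0.03 + 8·0.36 + 430.6·0.28 = 474.911 sabins.
ᾱ = A/S = 0.415.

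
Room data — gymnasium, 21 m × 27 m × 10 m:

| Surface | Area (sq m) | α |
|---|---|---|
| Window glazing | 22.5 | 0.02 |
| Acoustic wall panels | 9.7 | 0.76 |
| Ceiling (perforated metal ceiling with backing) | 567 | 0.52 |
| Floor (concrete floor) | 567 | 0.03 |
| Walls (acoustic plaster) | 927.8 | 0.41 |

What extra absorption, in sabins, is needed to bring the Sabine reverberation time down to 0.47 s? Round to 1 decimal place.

1242.2 sabins

Summing Sᵢαᵢ: 0.450 + 7.372 + 294.840 + 17.010 + 380.398 → A₁ = 700.070 sabins.
V = 5670 m³. Required absorption A₂ = 0.161 × 5670 / 0.47 = 1942.277 sabins.
Additional absorption ΔA = 1942.277 − 700.070 = 1242.2 sabins.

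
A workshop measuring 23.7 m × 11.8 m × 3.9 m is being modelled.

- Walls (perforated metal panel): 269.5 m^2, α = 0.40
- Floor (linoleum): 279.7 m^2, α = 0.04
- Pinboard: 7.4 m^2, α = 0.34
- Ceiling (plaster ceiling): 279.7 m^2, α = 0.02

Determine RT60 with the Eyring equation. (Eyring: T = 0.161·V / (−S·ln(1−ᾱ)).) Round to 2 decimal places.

Total surface area S = 269.5 + 279.7 + 7.4 + 279.7 = 836.3 m^2.
Σ(Sᵢαᵢ) = 269.5×0.40 + 279.7×0.04 + 7.4×0.34 + 279.7×0.02 = 127.098.
Mean coefficient ᾱ = A/S = 0.1520.
−S·ln(1−ᾱ) = −836.3 × ln(1 − 0.1520) = 137.885.
V = 23.7 × 11.8 × 3.9 = 1090.674 m³.
RT60 = 0.161 × 1090.674 / 137.885 = 1.27 s.

1.27 s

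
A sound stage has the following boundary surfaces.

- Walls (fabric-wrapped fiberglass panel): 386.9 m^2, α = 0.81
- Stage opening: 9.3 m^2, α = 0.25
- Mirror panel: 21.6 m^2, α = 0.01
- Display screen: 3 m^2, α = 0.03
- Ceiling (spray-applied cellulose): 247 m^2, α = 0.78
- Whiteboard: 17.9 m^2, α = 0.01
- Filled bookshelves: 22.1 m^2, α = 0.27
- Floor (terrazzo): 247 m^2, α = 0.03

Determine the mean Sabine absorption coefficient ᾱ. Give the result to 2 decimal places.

0.55

Total surface area S = 954.8 m^2.
Σ(Sᵢαᵢ) = 386.9·0.81 + 9.3·0.25 + 21.6·0.01 + 3·0.03 + 247·0.78 + 17.9·0.01 + 22.1·0.27 + 247·0.03 = 522.236.
ᾱ = A/S = 0.55.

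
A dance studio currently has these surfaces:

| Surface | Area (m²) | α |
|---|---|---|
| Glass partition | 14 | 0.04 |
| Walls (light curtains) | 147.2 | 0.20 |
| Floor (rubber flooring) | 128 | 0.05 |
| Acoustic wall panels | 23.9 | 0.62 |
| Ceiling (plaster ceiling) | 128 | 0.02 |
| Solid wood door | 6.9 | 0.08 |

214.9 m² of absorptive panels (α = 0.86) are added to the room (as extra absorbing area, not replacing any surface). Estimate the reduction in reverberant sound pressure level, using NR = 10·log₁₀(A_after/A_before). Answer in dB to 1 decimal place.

Summing Sᵢαᵢ: 0.560 + 29.440 + 6.400 + 14.818 + 2.560 + 0.552 → A_before = 54.330 sabins.
Treatment contributes 214.9·0.86 = 184.814 sabins.
New total A_after = 239.144 sabins.
Reduction = 10 log₁₀(A_after/A_before) = 10 log₁₀(4.4017) = 6.4 dB.

6.4 dB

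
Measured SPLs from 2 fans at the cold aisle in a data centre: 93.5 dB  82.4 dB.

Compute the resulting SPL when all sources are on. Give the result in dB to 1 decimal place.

93.8 dB

Σ 10^(Lᵢ/10) = 2.413e+09.
Back to dB: 10·log₁₀ Σ = 93.8 dB.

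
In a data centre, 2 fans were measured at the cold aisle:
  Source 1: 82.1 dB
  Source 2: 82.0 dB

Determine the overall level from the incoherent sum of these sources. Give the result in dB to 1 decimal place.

85.1 dB

Converting to relative power and adding: 10^(82.1/10) + 10^(82.0/10) = 3.207e+08.
L_total = 10·log₁₀(3.207e+08) = 85.1 dB.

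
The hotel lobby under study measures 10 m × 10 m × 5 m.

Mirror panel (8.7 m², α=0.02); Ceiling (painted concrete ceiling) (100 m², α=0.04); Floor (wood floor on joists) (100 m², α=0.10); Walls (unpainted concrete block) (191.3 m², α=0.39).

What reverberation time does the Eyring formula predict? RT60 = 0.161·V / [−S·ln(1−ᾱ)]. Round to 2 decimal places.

S = Σ Sᵢ = 400.0 m².
Absorption A = 8.7×0.02 + 100×0.04 + 100×0.10 + 191.3×0.39 = 88.781 sabins.
ᾱ = 88.781 / 400.0 = 0.2220.
Eyring denominator: −S ln(1−ᾱ) = 100.412.
V = 10 × 10 × 5 = 500 m³.
T = 0.161·V/[−S·ln(1−ᾱ)] = 0.161·500/100.412 = 0.80 s.

0.80 seconds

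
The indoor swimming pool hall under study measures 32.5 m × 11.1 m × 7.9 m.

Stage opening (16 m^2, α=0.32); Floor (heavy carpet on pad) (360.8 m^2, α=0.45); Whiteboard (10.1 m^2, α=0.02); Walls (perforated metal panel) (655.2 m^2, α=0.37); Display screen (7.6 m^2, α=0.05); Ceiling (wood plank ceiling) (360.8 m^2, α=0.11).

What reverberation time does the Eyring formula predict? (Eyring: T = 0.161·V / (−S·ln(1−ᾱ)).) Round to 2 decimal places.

Total surface area S = 16 + 360.8 + 10.1 + 655.2 + 7.6 + 360.8 = 1410.5 m^2.
Absorption A = 16·0.32 + 360.8·0.45 + 10.1·0.02 + 655.2·0.37 + 7.6·0.05 + 360.8·0.11 = 450.174 sabins.
Mean coefficient ᾱ = A/S = 0.3192.
−S·ln(1−ᾱ) = −1410.5 × ln(1 − 0.3192) = 542.318.
V = 32.5 × 11.1 × 7.9 = 2849.925 m³.
RT60 = 0.161 × 2849.925 / 542.318 = 0.85 s.

0.85 s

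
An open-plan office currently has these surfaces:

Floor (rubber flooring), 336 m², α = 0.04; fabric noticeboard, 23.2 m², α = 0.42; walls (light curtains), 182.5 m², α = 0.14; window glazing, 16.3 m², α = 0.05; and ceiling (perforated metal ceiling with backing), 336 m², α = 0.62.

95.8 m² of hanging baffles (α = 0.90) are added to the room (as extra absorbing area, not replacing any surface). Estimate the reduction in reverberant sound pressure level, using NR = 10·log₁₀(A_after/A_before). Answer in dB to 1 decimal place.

Equivalent absorption area: A_before = 336·0.04 + 23.2·0.42 + 182.5·0.14 + 16.3·0.05 + 336·0.62 = 257.869 m².
Treatment contributes 95.8·0.90 = 86.220 sabins.
A_after = 257.869 + 86.220 = 344.089 sabins.
Reduction = 10 log₁₀(A_after/A_before) = 10 log₁₀(1.3344) = 1.3 dB.

1.3 dB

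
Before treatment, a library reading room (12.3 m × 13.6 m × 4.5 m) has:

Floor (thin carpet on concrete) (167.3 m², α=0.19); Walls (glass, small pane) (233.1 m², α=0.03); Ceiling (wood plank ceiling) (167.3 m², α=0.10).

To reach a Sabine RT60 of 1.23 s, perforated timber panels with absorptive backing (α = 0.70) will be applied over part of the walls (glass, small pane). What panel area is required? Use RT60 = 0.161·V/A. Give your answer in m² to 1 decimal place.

A₁ = Σ Sᵢαᵢ = 167.3×0.19 + 233.1×0.03 + 167.3×0.10 = 55.510 sabins.
V = 752.76 m³. Target absorption A₂ = 0.161 × 752.76 / 1.23 = 98.532 sabins.
Absorption to add: 98.532 − 55.510 = 43.022 sabins.
Net gain per m²: Δα = 0.70 − 0.03 = 0.67.
Area = ΔA/Δα = 43.022/0.67 = 64.2 m².

64.2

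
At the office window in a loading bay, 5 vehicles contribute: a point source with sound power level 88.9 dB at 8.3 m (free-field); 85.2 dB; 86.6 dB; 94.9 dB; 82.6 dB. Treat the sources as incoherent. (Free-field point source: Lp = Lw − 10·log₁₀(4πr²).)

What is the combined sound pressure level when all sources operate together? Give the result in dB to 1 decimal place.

Source at 8.3 m: Lp = 88.9 − 10·log₁₀(4π·8.3²) = 88.9 − 10·log₁₀(865.697) = 59.5 dB.
Converting to relative power and adding: 10^(59.5/10) + 10^(85.2/10) + 10^(86.6/10) + 10^(94.9/10) + 10^(82.6/10) = 4.061e+09.
Combined level = 10 log₁₀(4.061e+09) = 96.1 dB.

96.1 dB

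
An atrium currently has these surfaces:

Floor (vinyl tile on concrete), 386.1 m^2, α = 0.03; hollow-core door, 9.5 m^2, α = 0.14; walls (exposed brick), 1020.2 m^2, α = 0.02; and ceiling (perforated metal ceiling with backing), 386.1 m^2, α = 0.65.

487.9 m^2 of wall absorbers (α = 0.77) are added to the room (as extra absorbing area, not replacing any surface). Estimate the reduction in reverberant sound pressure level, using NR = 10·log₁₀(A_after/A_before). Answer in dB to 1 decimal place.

Equivalent absorption area: A_before = 386.1×0.03 + 9.5×0.14 + 1020.2×0.02 + 386.1×0.65 = 284.282 m^2.
Treatment contributes 487.9·0.77 = 375.683 sabins.
New total A_after = 659.965 sabins.
Reduction = 10 log₁₀(A_after/A_before) = 10 log₁₀(2.3215) = 3.7 dB.

3.7 dB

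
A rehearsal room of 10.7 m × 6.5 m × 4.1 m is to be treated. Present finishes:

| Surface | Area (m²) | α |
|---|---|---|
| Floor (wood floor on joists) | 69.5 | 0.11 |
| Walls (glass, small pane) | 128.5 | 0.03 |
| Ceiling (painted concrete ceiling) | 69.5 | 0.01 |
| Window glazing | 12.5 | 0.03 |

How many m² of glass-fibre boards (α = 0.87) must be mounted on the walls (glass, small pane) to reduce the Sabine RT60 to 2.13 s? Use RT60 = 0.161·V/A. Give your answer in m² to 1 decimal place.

A₁ = Σ Sᵢαᵢ = 69.5·0.11 + 128.5·0.03 + 69.5·0.01 + 12.5·0.03 = 12.570 sabins.
V = 285.155 m³. Target absorption A₂ = 0.161 × 285.155 / 2.13 = 21.554 sabins.
Absorption to add: 21.554 − 12.570 = 8.984 sabins.
Net gain per m²: Δα = 0.87 − 0.03 = 0.84.
Area = ΔA/Δα = 8.984/0.84 = 10.7 m².

10.7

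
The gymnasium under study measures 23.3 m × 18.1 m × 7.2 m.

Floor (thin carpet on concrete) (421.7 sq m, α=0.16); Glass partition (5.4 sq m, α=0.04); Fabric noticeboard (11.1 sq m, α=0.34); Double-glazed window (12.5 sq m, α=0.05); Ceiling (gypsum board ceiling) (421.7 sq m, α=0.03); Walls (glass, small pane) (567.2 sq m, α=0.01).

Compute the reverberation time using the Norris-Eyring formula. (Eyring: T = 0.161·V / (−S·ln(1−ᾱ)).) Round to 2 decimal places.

5.24 sec

S = Σ Sᵢ = 1439.6 sq m.
Σ(Sᵢαᵢ) = 421.7·0.16 + 5.4·0.04 + 11.1·0.34 + 12.5·0.05 + 421.7·0.03 + 567.2·0.01 = 90.410.
Mean coefficient ᾱ = A/S = 0.0628.
−S·ln(1−ᾱ) = −1439.6 × ln(1 − 0.0628) = 93.370.
V = 23.3 × 18.1 × 7.2 = 3036.456 m³.
RT60 = 0.161 × 3036.456 / 93.370 = 5.24 s.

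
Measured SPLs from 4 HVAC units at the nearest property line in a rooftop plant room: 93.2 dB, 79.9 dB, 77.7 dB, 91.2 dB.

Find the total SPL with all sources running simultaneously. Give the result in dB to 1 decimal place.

95.5 dB

Sum in the linear (power) domain: Σ 10^(Lᵢ/10) = 10^(93.2/10) + 10^(79.9/10) + 10^(77.7/10) + 10^(91.2/10) = 3.564e+09.
L_total = 10·log₁₀(3.564e+09) = 95.5 dB.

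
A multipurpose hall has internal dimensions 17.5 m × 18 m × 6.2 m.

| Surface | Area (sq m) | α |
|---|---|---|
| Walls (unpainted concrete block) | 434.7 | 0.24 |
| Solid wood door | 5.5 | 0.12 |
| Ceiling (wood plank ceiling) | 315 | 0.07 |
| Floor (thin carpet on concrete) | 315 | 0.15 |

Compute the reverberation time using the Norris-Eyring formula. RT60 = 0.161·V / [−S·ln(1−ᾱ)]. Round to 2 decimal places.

S = Σ Sᵢ = 1070.2 sq m.
Σ(Sᵢαᵢ) = 434.7×0.24 + 5.5×0.12 + 315×0.07 + 315×0.15 = 174.288.
Mean coefficient ᾱ = A/S = 0.1629.
−S·ln(1−ᾱ) = −1070.2 × ln(1 − 0.1629) = 190.294.
V = 17.5 × 18 × 6.2 = 1953 m³.
RT60 = 0.161 × 1953 / 190.294 = 1.65 s.

1.65 seconds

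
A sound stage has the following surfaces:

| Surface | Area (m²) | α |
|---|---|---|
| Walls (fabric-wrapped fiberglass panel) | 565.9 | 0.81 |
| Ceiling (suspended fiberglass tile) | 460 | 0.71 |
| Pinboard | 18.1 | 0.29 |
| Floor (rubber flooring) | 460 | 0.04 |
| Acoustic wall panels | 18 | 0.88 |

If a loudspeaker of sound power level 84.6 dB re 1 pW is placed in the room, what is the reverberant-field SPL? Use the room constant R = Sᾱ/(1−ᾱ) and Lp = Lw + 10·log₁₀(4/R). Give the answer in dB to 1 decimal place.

Σ(Sᵢαᵢ) = 565.9×0.81 + 460×0.71 + 18.1×0.29 + 460×0.04 + 18×0.88 = 824.468; total area S = 1522.0 m².
ᾱ = 0.5417, so room constant R = A/(1−ᾱ) = 1798.970 m².
Lp = 84.6 + 10·log₁₀(4/1798.970) = 84.6 + (-26.53) = 58.1 dB.

58.1 dB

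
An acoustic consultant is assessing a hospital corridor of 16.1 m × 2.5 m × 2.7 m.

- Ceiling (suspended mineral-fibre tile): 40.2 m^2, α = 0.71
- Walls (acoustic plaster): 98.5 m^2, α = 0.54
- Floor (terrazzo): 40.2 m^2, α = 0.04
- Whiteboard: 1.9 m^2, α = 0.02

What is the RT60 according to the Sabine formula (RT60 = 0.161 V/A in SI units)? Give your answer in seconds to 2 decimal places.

0.21 s

Summing Sᵢαᵢ: 28.542 + 53.190 + 1.608 + 0.038 → A = 83.378 sabins.
V = 16.1·2.5·2.7 = 108.675 m³.
T = 0.161 V/A = 0.161·108.675/83.378 = 0.21 s.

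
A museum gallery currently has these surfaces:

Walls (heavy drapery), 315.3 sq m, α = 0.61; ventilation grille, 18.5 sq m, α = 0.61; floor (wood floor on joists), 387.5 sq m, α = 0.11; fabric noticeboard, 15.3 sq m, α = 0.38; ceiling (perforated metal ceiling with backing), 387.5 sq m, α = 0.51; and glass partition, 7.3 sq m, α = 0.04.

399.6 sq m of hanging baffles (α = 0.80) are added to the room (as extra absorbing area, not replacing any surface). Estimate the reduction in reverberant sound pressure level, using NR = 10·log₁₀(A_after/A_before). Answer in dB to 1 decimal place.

2.3 dB

Total absorption A_before = 315.3·0.61 + 18.5·0.61 + 387.5·0.11 + 15.3·0.38 + 387.5·0.51 + 7.3·0.04
  = 192.333 + 11.285 + 42.625 + 5.814 + 197.625 + 0.292 = 449.974 sq m sabins.
Treatment contributes 399.6·0.80 = 319.680 sabins.
A_after = 449.974 + 319.680 = 769.654 sabins.
Reduction = 10 log₁₀(A_after/A_before) = 10 log₁₀(1.7104) = 2.3 dB.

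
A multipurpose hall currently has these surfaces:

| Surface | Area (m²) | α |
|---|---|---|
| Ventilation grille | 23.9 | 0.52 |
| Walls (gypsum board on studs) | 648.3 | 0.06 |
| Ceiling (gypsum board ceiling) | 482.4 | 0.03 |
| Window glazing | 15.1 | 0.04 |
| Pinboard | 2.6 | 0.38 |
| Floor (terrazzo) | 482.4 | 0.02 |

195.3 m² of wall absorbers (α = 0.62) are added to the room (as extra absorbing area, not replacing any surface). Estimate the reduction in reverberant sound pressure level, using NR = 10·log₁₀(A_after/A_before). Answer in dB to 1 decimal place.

4.1 dB

Total absorption A_before = 23.9·0.52 + 648.3·0.06 + 482.4·0.03 + 15.1·0.04 + 2.6·0.38 + 482.4·0.02
  = 12.428 + 38.898 + 14.472 + 0.604 + 0.988 + 9.648 = 77.038 m² sabins.
Treatment contributes 195.3·0.62 = 121.086 sabins.
New total A_after = 198.124 sabins.
NR = 10·log₁₀(198.124/77.038) = 4.1 dB.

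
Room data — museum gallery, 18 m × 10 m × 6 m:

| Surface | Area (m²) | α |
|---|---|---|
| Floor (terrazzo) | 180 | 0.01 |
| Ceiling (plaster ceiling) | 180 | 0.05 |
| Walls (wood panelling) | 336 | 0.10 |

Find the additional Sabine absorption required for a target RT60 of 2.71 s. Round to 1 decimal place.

Total absorption A₁ = 180·0.01 + 180·0.05 + 336·0.10
  = 1.800 + 9.000 + 33.600 = 44.400 m² sabins.
For T = 2.71 s, need A₂ = 0.161·V/T = 0.161·1080/2.71 = 64.162 sabins.
Additional absorption ΔA = 64.162 − 44.400 = 19.8 sabins.

19.8 sabins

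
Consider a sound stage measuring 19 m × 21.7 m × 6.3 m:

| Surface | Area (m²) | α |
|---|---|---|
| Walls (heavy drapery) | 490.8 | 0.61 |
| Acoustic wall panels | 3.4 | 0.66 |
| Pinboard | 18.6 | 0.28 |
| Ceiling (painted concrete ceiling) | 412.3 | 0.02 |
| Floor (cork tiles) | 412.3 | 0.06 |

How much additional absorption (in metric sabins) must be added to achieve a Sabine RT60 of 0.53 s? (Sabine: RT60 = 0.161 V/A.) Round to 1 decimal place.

449.2 sabins

Equivalent absorption area: A₁ = 490.8·0.61 + 3.4·0.66 + 18.6·0.28 + 412.3·0.02 + 412.3·0.06 = 339.824 m².
V = 2597.49 m³. Required absorption A₂ = 0.161 × 2597.49 / 0.53 = 789.049 sabins.
Shortfall: 789.049 − 339.824 = 449.2 sabins.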